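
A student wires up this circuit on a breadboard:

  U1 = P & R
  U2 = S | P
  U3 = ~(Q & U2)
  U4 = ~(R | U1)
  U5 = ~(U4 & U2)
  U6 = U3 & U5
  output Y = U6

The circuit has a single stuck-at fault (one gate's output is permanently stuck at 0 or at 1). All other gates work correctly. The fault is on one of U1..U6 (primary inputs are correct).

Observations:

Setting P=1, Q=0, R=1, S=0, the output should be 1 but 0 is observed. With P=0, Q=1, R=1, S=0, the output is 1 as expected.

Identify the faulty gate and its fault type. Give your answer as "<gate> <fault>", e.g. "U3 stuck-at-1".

U4 stuck-at-1

Fault-free values for test 1 (P=1, Q=0, R=1, S=0): U1=1, U2=1, U3=1, U4=0, U5=1, U6=1, giving Y=1. Observed 0.
Test 1: faults giving observed 0 are {U3 stuck-at-0, U4 stuck-at-1, U5 stuck-at-0, U6 stuck-at-0}.
Test 2 (P=0, Q=1, R=1, S=0): fault-free U1=0, U2=0, U3=1, U4=0, U5=1, U6=1 → 1; observed 1. Eliminates U3 stuck-at-0, U5 stuck-at-0, U6 stuck-at-0.
Only U4 stuck-at-1 is consistent with every test.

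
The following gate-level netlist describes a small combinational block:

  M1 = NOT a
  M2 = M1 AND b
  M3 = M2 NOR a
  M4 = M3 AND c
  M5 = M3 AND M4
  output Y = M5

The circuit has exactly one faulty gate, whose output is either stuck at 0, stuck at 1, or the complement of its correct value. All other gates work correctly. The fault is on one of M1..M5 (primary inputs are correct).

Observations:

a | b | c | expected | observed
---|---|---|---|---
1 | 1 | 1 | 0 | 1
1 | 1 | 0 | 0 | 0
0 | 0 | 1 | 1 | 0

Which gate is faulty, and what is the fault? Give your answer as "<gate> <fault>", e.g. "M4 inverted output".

Fault-free values for test 1 (a=1, b=1, c=1): M1=0, M2=0, M3=0, M4=0, M5=0, giving Y=0. Observed 1.
Test 1: faults giving observed 1 are {M3 stuck-at-1, M3 inverted output, M5 stuck-at-1, M5 inverted output}.
Test 2 (a=1, b=1, c=0): fault-free M1=0, M2=0, M3=0, M4=0, M5=0 → 0; observed 0. Eliminates M5 stuck-at-1, M5 inverted output.
Test 3 (a=0, b=0, c=1): fault-free M1=1, M2=0, M3=1, M4=1, M5=1 → 1; observed 0. Eliminates M3 stuck-at-1.
Only M3 inverted output is consistent with every test.

M3 inverted output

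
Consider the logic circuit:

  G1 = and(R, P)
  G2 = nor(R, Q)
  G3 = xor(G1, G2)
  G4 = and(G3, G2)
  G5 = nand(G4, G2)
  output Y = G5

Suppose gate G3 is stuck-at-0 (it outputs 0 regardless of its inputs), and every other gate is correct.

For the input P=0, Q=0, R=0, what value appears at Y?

Propagate with G3 forced: G1=0, G2=1, G3=0 [stuck-at-0], G4=0, G5=1.
So Y = 1. (Without the fault it would be 0.)

1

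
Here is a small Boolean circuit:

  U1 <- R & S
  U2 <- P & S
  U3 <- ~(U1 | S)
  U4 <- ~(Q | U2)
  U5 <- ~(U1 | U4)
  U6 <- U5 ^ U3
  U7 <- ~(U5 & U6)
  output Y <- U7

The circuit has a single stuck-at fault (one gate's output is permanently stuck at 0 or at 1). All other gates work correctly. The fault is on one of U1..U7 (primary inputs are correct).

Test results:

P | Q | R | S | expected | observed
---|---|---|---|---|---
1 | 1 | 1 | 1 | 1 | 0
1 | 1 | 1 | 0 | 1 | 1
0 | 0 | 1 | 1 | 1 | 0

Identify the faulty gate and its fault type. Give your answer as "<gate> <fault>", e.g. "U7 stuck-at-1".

U5 stuck-at-1

Fault-free values for test 1 (P=1, Q=1, R=1, S=1): U1=1, U2=1, U3=0, U4=0, U5=0, U6=0, U7=1, giving Y=1. Observed 0.
Test 1: faults giving observed 0 are {U1 stuck-at-0, U5 stuck-at-1, U7 stuck-at-0}.
Test 2 (P=1, Q=1, R=1, S=0): fault-free U1=0, U2=0, U3=1, U4=0, U5=1, U6=0, U7=1 → 1; observed 1. Eliminates U7 stuck-at-0.
Test 3 (P=0, Q=0, R=1, S=1): fault-free U1=1, U2=0, U3=0, U4=1, U5=0, U6=0, U7=1 → 1; observed 0. Eliminates U1 stuck-at-0.
Only U5 stuck-at-1 is consistent with every test.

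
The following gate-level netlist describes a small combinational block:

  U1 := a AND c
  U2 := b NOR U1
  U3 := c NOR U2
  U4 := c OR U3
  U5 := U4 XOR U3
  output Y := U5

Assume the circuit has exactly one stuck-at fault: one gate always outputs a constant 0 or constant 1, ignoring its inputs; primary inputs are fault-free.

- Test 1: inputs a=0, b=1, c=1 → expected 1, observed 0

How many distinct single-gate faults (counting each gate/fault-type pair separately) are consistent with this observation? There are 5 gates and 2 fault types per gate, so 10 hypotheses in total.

3

Fault-free: U1=0, U2=0, U3=0, U4=1, U5=1 → 1. Observed 0.
  U1 stuck-at-0: output 1 ✗
  U1 stuck-at-1: output 1 ✗
  U2 stuck-at-0: output 1 ✗
  U2 stuck-at-1: output 1 ✗
  U3 stuck-at-0: output 1 ✗
  U3 stuck-at-1: output 0 ✓
  U4 stuck-at-0: output 0 ✓
  U4 stuck-at-1: output 1 ✗
  U5 stuck-at-0: output 0 ✓
  U5 stuck-at-1: output 1 ✗
Consistent faults: {U3 stuck-at-1, U4 stuck-at-0, U5 stuck-at-0} — 3 in all.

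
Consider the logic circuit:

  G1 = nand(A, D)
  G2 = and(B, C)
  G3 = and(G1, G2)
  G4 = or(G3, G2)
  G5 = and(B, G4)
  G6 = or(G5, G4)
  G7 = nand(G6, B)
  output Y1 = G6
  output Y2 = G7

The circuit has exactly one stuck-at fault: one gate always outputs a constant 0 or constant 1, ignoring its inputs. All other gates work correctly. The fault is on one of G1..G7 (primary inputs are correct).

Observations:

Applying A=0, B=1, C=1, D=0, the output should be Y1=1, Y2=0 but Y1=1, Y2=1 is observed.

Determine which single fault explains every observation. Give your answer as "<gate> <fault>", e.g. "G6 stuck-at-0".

G7 stuck-at-1

Fault-free values for test 1 (A=0, B=1, C=1, D=0): G1=1, G2=1, G3=1, G4=1, G5=1, G6=1, G7=0, giving Y1=1, Y2=0. Observed Y1=1, Y2=1.
Test 1: faults giving observed Y1=1, Y2=1 are {G7 stuck-at-1}.
Only G7 stuck-at-1 is consistent with every test.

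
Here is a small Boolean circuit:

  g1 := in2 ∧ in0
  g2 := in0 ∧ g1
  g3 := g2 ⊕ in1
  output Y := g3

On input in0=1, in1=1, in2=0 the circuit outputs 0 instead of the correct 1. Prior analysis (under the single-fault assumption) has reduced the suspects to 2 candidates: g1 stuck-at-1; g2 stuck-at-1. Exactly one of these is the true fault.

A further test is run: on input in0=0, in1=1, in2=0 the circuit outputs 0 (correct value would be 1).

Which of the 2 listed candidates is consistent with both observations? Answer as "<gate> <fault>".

g2 stuck-at-1

Evaluate each candidate on input in0=0, in1=1, in2=0:
  g1 stuck-at-1: g1=1 [stuck-at-1], g2=0, g3=1 → 1 — eliminated
  g2 stuck-at-1: g1=0, g2=1 [stuck-at-1], g3=0 → 0 — matches
Only g2 stuck-at-1 reproduces the observed 0.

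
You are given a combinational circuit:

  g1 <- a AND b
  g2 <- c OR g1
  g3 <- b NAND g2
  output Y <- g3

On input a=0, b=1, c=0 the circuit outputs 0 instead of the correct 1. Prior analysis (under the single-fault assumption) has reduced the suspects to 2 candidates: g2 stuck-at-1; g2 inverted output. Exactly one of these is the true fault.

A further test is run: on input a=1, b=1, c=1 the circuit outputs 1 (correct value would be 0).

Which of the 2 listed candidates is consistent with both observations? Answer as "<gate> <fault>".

Evaluate each candidate on input a=1, b=1, c=1:
  g2 stuck-at-1: g1=1, g2=1 [stuck-at-1], g3=0 → 0 — eliminated
  g2 inverted output: g1=1, g2=0 [inverted output], g3=1 → 1 — matches
Only g2 inverted output reproduces the observed 1.

g2 inverted output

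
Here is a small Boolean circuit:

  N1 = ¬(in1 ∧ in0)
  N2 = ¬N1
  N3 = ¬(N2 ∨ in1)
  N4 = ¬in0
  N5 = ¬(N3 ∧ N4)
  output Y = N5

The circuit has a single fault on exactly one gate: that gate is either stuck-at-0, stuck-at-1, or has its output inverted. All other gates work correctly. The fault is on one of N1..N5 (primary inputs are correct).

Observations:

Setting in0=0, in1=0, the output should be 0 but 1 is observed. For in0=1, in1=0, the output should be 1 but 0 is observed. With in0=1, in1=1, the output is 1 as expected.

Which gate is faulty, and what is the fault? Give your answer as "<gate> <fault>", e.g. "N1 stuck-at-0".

N4 inverted output

Fault-free values for test 1 (in0=0, in1=0): N1=1, N2=0, N3=1, N4=1, N5=0, giving Y=0. Observed 1.
Test 1: faults giving observed 1 are {N1 stuck-at-0, N1 inverted output, N2 stuck-at-1, N2 inverted output, N3 stuck-at-0, N3 inverted output, N4 stuck-at-0, N4 inverted output, N5 stuck-at-1, N5 inverted output}.
Test 2 (in0=1, in1=0): fault-free N1=1, N2=0, N3=1, N4=0, N5=1 → 1; observed 0. Eliminates N1 stuck-at-0, N1 inverted output, N2 stuck-at-1, N2 inverted output, N3 stuck-at-0, N3 inverted output, N4 stuck-at-0, N5 stuck-at-1.
Test 3 (in0=1, in1=1): fault-free N1=0, N2=1, N3=0, N4=0, N5=1 → 1; observed 1. Eliminates N5 inverted output.
Only N4 inverted output is consistent with every test.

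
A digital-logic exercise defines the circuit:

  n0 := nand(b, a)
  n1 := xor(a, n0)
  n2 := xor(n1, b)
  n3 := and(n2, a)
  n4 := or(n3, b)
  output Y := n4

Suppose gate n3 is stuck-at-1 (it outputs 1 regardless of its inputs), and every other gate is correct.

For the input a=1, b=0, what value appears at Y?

Propagate with n3 forced: n0=1, n1=0, n2=0, n3=1 [stuck-at-1], n4=1.
So Y = 1. (Without the fault it would be 0.)

1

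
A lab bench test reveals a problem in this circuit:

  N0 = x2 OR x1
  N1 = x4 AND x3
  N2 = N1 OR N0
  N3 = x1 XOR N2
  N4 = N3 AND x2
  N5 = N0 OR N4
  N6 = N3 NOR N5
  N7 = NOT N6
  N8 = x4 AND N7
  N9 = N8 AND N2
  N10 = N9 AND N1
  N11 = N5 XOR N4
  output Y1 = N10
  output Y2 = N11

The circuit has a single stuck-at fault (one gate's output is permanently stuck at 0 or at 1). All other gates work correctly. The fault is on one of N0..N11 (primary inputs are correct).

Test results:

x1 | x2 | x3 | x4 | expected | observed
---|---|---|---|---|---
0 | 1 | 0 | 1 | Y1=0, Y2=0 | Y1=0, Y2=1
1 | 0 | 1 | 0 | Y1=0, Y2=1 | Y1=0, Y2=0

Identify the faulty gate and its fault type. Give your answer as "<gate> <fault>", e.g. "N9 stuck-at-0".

N5 stuck-at-0

Fault-free values for test 1 (x1=0, x2=1, x3=0, x4=1): N0=1, N1=0, N2=1, N3=1, N4=1, N5=1, N6=0, N7=1, N8=1, N9=1, N10=0, N11=0, giving Y1=0, Y2=0. Observed Y1=0, Y2=1.
Test 1: faults giving observed Y1=0, Y2=1 are {N2 stuck-at-0, N3 stuck-at-0, N4 stuck-at-0, N5 stuck-at-0, N11 stuck-at-1}.
Test 2 (x1=1, x2=0, x3=1, x4=0): fault-free N0=1, N1=0, N2=1, N3=0, N4=0, N5=1, N6=0, N7=1, N8=0, N9=0, N10=0, N11=1 → Y1=0, Y2=1; observed Y1=0, Y2=0. Eliminates N2 stuck-at-0, N3 stuck-at-0, N4 stuck-at-0, N11 stuck-at-1.
Only N5 stuck-at-0 is consistent with every test.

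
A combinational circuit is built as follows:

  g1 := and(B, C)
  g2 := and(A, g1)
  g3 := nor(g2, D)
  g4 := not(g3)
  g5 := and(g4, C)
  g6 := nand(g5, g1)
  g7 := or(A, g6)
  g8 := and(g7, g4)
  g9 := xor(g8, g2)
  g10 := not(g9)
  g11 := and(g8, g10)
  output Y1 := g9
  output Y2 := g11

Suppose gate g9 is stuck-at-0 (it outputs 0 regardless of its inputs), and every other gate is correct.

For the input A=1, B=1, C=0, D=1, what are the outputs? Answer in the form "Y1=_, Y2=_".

Y1=0, Y2=1

Propagate with g9 forced: g1=0, g2=0, g3=0, g4=1, g5=0, g6=1, g7=1, g8=1, g9=0 [stuck-at-0], g10=1, g11=1.
So the outputs are Y1=0, Y2=1. (Without the fault they would be Y1=1, Y2=0.)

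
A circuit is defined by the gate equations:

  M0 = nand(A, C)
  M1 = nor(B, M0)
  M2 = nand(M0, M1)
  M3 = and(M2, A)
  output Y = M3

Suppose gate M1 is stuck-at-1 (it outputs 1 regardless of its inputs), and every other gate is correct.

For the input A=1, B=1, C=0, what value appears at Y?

0

Propagate with M1 forced: M0=1, M1=1 [stuck-at-1], M2=0, M3=0.
So Y = 0. (Without the fault it would be 1.)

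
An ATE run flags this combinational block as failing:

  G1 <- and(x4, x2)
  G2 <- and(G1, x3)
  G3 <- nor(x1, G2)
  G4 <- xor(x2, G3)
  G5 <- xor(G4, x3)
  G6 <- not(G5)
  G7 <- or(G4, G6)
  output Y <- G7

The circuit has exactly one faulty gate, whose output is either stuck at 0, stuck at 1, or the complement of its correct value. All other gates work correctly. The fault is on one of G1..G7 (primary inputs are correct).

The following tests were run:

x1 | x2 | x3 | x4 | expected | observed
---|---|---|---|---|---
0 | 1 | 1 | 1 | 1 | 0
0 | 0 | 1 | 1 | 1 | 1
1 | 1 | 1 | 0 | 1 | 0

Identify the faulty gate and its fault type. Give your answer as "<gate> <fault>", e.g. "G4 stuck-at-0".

Fault-free values for test 1 (x1=0, x2=1, x3=1, x4=1): G1=1, G2=1, G3=0, G4=1, G5=0, G6=1, G7=1, giving Y=1. Observed 0.
Test 1: faults giving observed 0 are {G1 stuck-at-0, G1 inverted output, G2 stuck-at-0, G2 inverted output, G3 stuck-at-1, G3 inverted output, G4 stuck-at-0, G4 inverted output, G7 stuck-at-0, G7 inverted output}.
Test 2 (x1=0, x2=0, x3=1, x4=1): fault-free G1=0, G2=0, G3=1, G4=1, G5=0, G6=1, G7=1 → 1; observed 1. Eliminates G1 inverted output, G2 inverted output, G3 inverted output, G4 stuck-at-0, G4 inverted output, G7 stuck-at-0, G7 inverted output.
Test 3 (x1=1, x2=1, x3=1, x4=0): fault-free G1=0, G2=0, G3=0, G4=1, G5=0, G6=1, G7=1 → 1; observed 0. Eliminates G1 stuck-at-0, G2 stuck-at-0.
Only G3 stuck-at-1 is consistent with every test.

G3 stuck-at-1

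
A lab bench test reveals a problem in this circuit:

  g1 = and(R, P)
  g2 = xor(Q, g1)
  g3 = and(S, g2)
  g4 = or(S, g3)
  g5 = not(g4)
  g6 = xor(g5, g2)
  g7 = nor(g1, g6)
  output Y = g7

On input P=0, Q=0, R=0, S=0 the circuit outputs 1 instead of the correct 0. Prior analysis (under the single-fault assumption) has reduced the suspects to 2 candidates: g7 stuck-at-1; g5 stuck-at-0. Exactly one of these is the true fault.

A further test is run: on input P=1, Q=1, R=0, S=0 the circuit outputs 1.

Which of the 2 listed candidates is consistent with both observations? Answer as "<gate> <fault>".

g7 stuck-at-1

Evaluate each candidate on input P=1, Q=1, R=0, S=0:
  g7 stuck-at-1: g1=0, g2=1, g3=0, g4=0, g5=1, g6=0, g7=1 [stuck-at-1] → 1 — matches
  g5 stuck-at-0: g1=0, g2=1, g3=0, g4=0, g5=0 [stuck-at-0], g6=1, g7=0 → 0 — eliminated
Only g7 stuck-at-1 reproduces the observed 1.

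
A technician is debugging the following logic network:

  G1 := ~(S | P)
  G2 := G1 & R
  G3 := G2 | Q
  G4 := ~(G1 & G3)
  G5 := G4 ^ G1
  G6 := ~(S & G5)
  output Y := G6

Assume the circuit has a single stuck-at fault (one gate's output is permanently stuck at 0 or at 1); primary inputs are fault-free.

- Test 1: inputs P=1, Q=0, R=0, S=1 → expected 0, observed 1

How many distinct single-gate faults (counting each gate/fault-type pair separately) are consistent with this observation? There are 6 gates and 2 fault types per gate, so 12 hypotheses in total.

Fault-free: G1=0, G2=0, G3=0, G4=1, G5=1, G6=0 → 0. Observed 1.
  G1 stuck-at-0: output 0 ✗
  G1 stuck-at-1: output 1 ✓
  G2 stuck-at-0: output 0 ✗
  G2 stuck-at-1: output 0 ✗
  G3 stuck-at-0: output 0 ✗
  G3 stuck-at-1: output 0 ✗
  G4 stuck-at-0: output 1 ✓
  G4 stuck-at-1: output 0 ✗
  G5 stuck-at-0: output 1 ✓
  G5 stuck-at-1: output 0 ✗
  G6 stuck-at-0: output 0 ✗
  G6 stuck-at-1: output 1 ✓
Consistent faults: {G1 stuck-at-1, G4 stuck-at-0, G5 stuck-at-0, G6 stuck-at-1} — 4 in all.

4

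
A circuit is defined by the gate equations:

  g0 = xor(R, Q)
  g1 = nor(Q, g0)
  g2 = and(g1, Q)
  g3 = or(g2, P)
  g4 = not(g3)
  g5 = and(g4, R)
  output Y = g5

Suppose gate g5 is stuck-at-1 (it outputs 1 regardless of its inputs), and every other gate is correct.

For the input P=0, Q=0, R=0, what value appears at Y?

1

Propagate with g5 forced: g0=0, g1=1, g2=0, g3=0, g4=1, g5=1 [stuck-at-1].
So Y = 1. (Without the fault it would be 0.)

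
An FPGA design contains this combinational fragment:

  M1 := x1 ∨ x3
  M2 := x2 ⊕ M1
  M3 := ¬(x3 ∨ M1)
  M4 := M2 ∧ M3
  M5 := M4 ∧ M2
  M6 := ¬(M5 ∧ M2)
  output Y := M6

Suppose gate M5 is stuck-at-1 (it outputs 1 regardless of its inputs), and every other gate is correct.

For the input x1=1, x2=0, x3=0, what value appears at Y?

0

Propagate with M5 forced: M1=1, M2=1, M3=0, M4=0, M5=1 [stuck-at-1], M6=0.
So Y = 0. (Without the fault it would be 1.)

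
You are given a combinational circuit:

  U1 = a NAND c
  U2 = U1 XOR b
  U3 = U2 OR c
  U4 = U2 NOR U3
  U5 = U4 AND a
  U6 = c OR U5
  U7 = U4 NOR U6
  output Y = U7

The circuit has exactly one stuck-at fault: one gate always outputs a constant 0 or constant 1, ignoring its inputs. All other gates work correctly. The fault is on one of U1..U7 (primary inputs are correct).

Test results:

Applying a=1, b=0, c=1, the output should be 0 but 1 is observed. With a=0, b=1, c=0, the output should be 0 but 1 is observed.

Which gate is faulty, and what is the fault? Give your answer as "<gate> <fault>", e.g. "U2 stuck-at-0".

U7 stuck-at-1

Fault-free values for test 1 (a=1, b=0, c=1): U1=0, U2=0, U3=1, U4=0, U5=0, U6=1, U7=0, giving Y=0. Observed 1.
Test 1: faults giving observed 1 are {U6 stuck-at-0, U7 stuck-at-1}.
Test 2 (a=0, b=1, c=0): fault-free U1=1, U2=0, U3=0, U4=1, U5=0, U6=0, U7=0 → 0; observed 1. Eliminates U6 stuck-at-0.
Only U7 stuck-at-1 is consistent with every test.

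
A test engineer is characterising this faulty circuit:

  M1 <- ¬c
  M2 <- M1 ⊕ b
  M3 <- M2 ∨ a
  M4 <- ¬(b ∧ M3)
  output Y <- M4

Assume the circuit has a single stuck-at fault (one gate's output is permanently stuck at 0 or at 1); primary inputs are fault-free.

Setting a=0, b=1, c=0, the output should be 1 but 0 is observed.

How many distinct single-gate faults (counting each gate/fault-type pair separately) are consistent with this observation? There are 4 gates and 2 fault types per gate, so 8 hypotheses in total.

4

Fault-free: M1=1, M2=0, M3=0, M4=1 → 1. Observed 0.
  M1 stuck-at-0: output 0 ✓
  M1 stuck-at-1: output 1 ✗
  M2 stuck-at-0: output 1 ✗
  M2 stuck-at-1: output 0 ✓
  M3 stuck-at-0: output 1 ✗
  M3 stuck-at-1: output 0 ✓
  M4 stuck-at-0: output 0 ✓
  M4 stuck-at-1: output 1 ✗
Consistent faults: {M1 stuck-at-0, M2 stuck-at-1, M3 stuck-at-1, M4 stuck-at-0} — 4 in all.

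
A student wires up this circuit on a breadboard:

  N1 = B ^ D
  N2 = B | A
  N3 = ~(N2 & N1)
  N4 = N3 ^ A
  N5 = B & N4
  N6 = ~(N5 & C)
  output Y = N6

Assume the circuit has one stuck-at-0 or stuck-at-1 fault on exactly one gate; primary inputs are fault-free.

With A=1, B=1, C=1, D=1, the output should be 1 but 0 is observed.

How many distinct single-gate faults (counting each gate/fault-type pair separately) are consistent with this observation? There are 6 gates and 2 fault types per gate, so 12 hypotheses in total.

Fault-free: N1=0, N2=1, N3=1, N4=0, N5=0, N6=1 → 1. Observed 0.
  N1 stuck-at-0: output 1 ✗
  N1 stuck-at-1: output 0 ✓
  N2 stuck-at-0: output 1 ✗
  N2 stuck-at-1: output 1 ✗
  N3 stuck-at-0: output 0 ✓
  N3 stuck-at-1: output 1 ✗
  N4 stuck-at-0: output 1 ✗
  N4 stuck-at-1: output 0 ✓
  N5 stuck-at-0: output 1 ✗
  N5 stuck-at-1: output 0 ✓
  N6 stuck-at-0: output 0 ✓
  N6 stuck-at-1: output 1 ✗
Consistent faults: {N1 stuck-at-1, N3 stuck-at-0, N4 stuck-at-1, N5 stuck-at-1, N6 stuck-at-0} — 5 in all.

5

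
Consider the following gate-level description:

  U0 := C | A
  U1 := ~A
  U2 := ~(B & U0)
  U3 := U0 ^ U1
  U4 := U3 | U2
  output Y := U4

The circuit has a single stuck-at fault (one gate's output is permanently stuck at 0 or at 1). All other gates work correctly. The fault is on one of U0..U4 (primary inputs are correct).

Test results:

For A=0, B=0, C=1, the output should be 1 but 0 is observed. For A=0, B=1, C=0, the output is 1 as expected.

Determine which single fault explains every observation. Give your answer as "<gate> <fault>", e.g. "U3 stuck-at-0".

U2 stuck-at-0

Fault-free values for test 1 (A=0, B=0, C=1): U0=1, U1=1, U2=1, U3=0, U4=1, giving Y=1. Observed 0.
Test 1: faults giving observed 0 are {U2 stuck-at-0, U4 stuck-at-0}.
Test 2 (A=0, B=1, C=0): fault-free U0=0, U1=1, U2=1, U3=1, U4=1 → 1; observed 1. Eliminates U4 stuck-at-0.
Only U2 stuck-at-0 is consistent with every test.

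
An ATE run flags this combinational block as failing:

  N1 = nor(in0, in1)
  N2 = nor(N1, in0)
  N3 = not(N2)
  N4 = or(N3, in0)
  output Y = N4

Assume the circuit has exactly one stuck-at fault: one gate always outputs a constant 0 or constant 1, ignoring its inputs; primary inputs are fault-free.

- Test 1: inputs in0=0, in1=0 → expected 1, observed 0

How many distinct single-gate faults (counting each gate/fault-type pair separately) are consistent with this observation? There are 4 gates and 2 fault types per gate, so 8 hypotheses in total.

Fault-free: N1=1, N2=0, N3=1, N4=1 → 1. Observed 0.
  N1 stuck-at-0: output 0 ✓
  N1 stuck-at-1: output 1 ✗
  N2 stuck-at-0: output 1 ✗
  N2 stuck-at-1: output 0 ✓
  N3 stuck-at-0: output 0 ✓
  N3 stuck-at-1: output 1 ✗
  N4 stuck-at-0: output 0 ✓
  N4 stuck-at-1: output 1 ✗
Consistent faults: {N1 stuck-at-0, N2 stuck-at-1, N3 stuck-at-0, N4 stuck-at-0} — 4 in all.

4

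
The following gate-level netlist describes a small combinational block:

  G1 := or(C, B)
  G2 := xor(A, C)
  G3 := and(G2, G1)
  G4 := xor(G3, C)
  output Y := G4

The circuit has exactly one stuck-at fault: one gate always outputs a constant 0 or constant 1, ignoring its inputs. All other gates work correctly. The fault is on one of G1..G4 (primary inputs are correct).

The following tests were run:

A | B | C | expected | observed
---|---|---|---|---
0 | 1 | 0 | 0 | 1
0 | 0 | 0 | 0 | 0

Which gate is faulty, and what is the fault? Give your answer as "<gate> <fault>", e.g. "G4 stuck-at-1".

G2 stuck-at-1

Fault-free values for test 1 (A=0, B=1, C=0): G1=1, G2=0, G3=0, G4=0, giving Y=0. Observed 1.
Test 1: faults giving observed 1 are {G2 stuck-at-1, G3 stuck-at-1, G4 stuck-at-1}.
Test 2 (A=0, B=0, C=0): fault-free G1=0, G2=0, G3=0, G4=0 → 0; observed 0. Eliminates G3 stuck-at-1, G4 stuck-at-1.
Only G2 stuck-at-1 is consistent with every test.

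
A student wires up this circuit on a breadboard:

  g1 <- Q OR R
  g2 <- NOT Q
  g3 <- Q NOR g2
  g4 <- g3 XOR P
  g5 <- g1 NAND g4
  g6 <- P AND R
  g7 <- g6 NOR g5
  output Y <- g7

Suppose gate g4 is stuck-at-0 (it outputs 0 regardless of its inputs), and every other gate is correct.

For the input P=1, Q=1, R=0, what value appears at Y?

0

Propagate with g4 forced: g1=1, g2=0, g3=0, g4=0 [stuck-at-0], g5=1, g6=0, g7=0.
So Y = 0. (Without the fault it would be 1.)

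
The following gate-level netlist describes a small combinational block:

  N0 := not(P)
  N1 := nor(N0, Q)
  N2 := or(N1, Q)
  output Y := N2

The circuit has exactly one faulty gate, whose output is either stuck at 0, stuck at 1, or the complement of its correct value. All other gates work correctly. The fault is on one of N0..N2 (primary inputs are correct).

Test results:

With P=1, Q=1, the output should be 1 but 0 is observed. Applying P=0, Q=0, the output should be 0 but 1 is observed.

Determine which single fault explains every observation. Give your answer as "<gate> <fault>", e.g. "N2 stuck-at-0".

Fault-free values for test 1 (P=1, Q=1): N0=0, N1=0, N2=1, giving Y=1. Observed 0.
Test 1: faults giving observed 0 are {N2 stuck-at-0, N2 inverted output}.
Test 2 (P=0, Q=0): fault-free N0=1, N1=0, N2=0 → 0; observed 1. Eliminates N2 stuck-at-0.
Only N2 inverted output is consistent with every test.

N2 inverted output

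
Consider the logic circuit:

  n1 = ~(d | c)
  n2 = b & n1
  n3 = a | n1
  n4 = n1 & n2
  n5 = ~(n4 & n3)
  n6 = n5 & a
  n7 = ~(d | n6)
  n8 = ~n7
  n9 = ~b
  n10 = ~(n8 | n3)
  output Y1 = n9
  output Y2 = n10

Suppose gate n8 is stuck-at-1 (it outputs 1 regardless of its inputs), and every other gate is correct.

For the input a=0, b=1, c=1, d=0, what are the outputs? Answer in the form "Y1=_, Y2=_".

Y1=0, Y2=0

Propagate with n8 forced: n1=0, n2=0, n3=0, n4=0, n5=1, n6=0, n7=1, n8=1 [stuck-at-1], n9=0, n10=0.
So the outputs are Y1=0, Y2=0. (Without the fault they would be Y1=0, Y2=1.)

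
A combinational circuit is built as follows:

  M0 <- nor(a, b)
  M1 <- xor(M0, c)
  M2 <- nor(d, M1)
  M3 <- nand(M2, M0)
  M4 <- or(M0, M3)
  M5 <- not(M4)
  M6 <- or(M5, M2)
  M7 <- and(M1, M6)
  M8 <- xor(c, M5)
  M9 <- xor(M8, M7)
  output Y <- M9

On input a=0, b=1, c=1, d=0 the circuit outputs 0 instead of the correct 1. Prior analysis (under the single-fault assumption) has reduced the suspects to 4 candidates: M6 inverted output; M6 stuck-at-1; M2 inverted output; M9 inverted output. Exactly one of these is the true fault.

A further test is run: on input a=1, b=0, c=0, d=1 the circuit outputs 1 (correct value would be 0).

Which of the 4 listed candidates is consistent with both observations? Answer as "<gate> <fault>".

M9 inverted output

Evaluate each candidate on input a=1, b=0, c=0, d=1:
  M6 inverted output: M0=0, M1=0, M2=0, M3=1, M4=1, M5=0, M6=1 [inverted output], M7=0, M8=0, M9=0 → 0 — eliminated
  M6 stuck-at-1: M0=0, M1=0, M2=0, M3=1, M4=1, M5=0, M6=1 [stuck-at-1], M7=0, M8=0, M9=0 → 0 — eliminated
  M2 inverted output: M0=0, M1=0, M2=1 [inverted output], M3=1, M4=1, M5=0, M6=1, M7=0, M8=0, M9=0 → 0 — eliminated
  M9 inverted output: M0=0, M1=0, M2=0, M3=1, M4=1, M5=0, M6=0, M7=0, M8=0, M9=1 [inverted output] → 1 — matches
Only M9 inverted output reproduces the observed 1.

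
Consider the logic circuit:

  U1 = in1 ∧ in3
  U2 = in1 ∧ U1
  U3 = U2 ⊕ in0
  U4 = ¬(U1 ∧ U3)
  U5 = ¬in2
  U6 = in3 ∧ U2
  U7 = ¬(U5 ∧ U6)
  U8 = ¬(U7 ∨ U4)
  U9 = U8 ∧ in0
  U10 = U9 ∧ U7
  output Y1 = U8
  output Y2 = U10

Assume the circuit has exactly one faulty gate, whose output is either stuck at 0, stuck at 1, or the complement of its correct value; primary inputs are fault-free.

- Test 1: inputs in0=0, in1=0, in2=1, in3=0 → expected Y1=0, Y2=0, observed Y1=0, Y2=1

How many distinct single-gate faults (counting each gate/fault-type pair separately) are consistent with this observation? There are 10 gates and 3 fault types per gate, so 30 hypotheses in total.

Fault-free: U1=0, U2=0, U3=0, U4=1, U5=0, U6=0, U7=1, U8=0, U9=0, U10=0 → Y1=0, Y2=0. Observed Y1=0, Y2=1.
  U1: none of the 3 fault types match ✗
  U2: none of the 3 fault types match ✗
  U3: none of the 3 fault types match ✗
  U4: none of the 3 fault types match ✗
  U5: none of the 3 fault types match ✗
  U6: none of the 3 fault types match ✗
  U7: none of the 3 fault types match ✗
  U8: none of the 3 fault types match ✗
  U9: stuck-at-1, inverted output ✓; others ✗
  U10: stuck-at-1, inverted output ✓; others ✗
Consistent faults: {U9 stuck-at-1, U9 inverted output, U10 stuck-at-1, U10 inverted output} — 4 in all.

4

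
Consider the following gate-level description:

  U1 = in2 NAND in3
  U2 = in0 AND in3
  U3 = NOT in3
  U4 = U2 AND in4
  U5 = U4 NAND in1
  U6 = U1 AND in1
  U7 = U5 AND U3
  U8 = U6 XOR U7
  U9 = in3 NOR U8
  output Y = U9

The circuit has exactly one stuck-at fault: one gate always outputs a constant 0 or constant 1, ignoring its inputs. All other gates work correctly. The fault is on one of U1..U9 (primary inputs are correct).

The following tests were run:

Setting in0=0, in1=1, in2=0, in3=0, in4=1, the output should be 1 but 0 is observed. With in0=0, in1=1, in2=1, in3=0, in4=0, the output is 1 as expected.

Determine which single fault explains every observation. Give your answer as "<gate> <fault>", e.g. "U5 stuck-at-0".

U2 stuck-at-1

Fault-free values for test 1 (in0=0, in1=1, in2=0, in3=0, in4=1): U1=1, U2=0, U3=1, U4=0, U5=1, U6=1, U7=1, U8=0, U9=1, giving Y=1. Observed 0.
Test 1: faults giving observed 0 are {U1 stuck-at-0, U2 stuck-at-1, U3 stuck-at-0, U4 stuck-at-1, U5 stuck-at-0, U6 stuck-at-0, U7 stuck-at-0, U8 stuck-at-1, U9 stuck-at-0}.
Test 2 (in0=0, in1=1, in2=1, in3=0, in4=0): fault-free U1=1, U2=0, U3=1, U4=0, U5=1, U6=1, U7=1, U8=0, U9=1 → 1; observed 1. Eliminates U1 stuck-at-0, U3 stuck-at-0, U4 stuck-at-1, U5 stuck-at-0, U6 stuck-at-0, U7 stuck-at-0, U8 stuck-at-1, U9 stuck-at-0.
Only U2 stuck-at-1 is consistent with every test.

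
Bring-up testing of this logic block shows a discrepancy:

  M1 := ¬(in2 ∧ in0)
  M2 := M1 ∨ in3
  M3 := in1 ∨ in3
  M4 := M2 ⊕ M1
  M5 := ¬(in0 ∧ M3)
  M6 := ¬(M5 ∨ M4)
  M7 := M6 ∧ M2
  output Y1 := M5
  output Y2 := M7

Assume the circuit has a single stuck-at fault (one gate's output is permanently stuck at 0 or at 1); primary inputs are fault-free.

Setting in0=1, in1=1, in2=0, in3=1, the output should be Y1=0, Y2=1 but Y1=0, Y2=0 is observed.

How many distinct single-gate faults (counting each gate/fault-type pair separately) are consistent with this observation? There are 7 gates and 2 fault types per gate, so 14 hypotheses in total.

5

Fault-free: M1=1, M2=1, M3=1, M4=0, M5=0, M6=1, M7=1 → Y1=0, Y2=1. Observed Y1=0, Y2=0.
  M1 stuck-at-0: output Y1=0, Y2=0 ✓
  M1 stuck-at-1: output Y1=0, Y2=1 ✗
  M2 stuck-at-0: output Y1=0, Y2=0 ✓
  M2 stuck-at-1: output Y1=0, Y2=1 ✗
  M3 stuck-at-0: output Y1=1, Y2=0 ✗
  M3 stuck-at-1: output Y1=0, Y2=1 ✗
  M4 stuck-at-0: output Y1=0, Y2=1 ✗
  M4 stuck-at-1: output Y1=0, Y2=0 ✓
  M5 stuck-at-0: output Y1=0, Y2=1 ✗
  M5 stuck-at-1: output Y1=1, Y2=0 ✗
  M6 stuck-at-0: output Y1=0, Y2=0 ✓
  M6 stuck-at-1: output Y1=0, Y2=1 ✗
  M7 stuck-at-0: output Y1=0, Y2=0 ✓
  M7 stuck-at-1: output Y1=0, Y2=1 ✗
Consistent faults: {M1 stuck-at-0, M2 stuck-at-0, M4 stuck-at-1, M6 stuck-at-0, M7 stuck-at-0} — 5 in all.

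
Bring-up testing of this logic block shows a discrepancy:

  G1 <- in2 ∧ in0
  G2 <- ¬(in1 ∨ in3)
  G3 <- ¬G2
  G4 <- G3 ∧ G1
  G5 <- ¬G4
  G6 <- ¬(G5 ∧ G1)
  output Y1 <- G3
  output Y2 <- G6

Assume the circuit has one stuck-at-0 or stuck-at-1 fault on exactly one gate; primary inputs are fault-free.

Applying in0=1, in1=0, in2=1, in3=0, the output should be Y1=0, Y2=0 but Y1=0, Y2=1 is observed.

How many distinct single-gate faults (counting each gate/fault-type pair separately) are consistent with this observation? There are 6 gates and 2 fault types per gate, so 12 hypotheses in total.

4

Fault-free: G1=1, G2=1, G3=0, G4=0, G5=1, G6=0 → Y1=0, Y2=0. Observed Y1=0, Y2=1.
  G1 stuck-at-0: output Y1=0, Y2=1 ✓
  G1 stuck-at-1: output Y1=0, Y2=0 ✗
  G2 stuck-at-0: output Y1=1, Y2=1 ✗
  G2 stuck-at-1: output Y1=0, Y2=0 ✗
  G3 stuck-at-0: output Y1=0, Y2=0 ✗
  G3 stuck-at-1: output Y1=1, Y2=1 ✗
  G4 stuck-at-0: output Y1=0, Y2=0 ✗
  G4 stuck-at-1: output Y1=0, Y2=1 ✓
  G5 stuck-at-0: output Y1=0, Y2=1 ✓
  G5 stuck-at-1: output Y1=0, Y2=0 ✗
  G6 stuck-at-0: output Y1=0, Y2=0 ✗
  G6 stuck-at-1: output Y1=0, Y2=1 ✓
Consistent faults: {G1 stuck-at-0, G4 stuck-at-1, G5 stuck-at-0, G6 stuck-at-1} — 4 in all.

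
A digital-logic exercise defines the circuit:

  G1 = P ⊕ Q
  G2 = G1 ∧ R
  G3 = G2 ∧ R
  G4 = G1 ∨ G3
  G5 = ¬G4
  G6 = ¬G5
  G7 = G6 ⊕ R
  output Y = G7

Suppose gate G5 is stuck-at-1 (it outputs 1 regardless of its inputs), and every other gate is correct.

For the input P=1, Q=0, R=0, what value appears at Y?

0

Propagate with G5 forced: G1=1, G2=0, G3=0, G4=1, G5=1 [stuck-at-1], G6=0, G7=0.
So Y = 0. (Without the fault it would be 1.)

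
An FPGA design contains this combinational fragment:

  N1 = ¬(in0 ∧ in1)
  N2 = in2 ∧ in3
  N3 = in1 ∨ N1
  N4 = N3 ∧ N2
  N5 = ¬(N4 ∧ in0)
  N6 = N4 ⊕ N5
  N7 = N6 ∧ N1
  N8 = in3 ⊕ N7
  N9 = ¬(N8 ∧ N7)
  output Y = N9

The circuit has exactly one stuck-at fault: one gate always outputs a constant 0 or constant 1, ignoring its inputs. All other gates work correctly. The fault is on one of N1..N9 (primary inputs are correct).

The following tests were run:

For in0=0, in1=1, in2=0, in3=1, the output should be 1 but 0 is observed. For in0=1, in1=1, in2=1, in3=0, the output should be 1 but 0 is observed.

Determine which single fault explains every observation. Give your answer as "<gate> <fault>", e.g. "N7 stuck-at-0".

Fault-free values for test 1 (in0=0, in1=1, in2=0, in3=1): N1=1, N2=0, N3=1, N4=0, N5=1, N6=1, N7=1, N8=0, N9=1, giving Y=1. Observed 0.
Test 1: faults giving observed 0 are {N8 stuck-at-1, N9 stuck-at-0}.
Test 2 (in0=1, in1=1, in2=1, in3=0): fault-free N1=0, N2=0, N3=1, N4=0, N5=1, N6=1, N7=0, N8=0, N9=1 → 1; observed 0. Eliminates N8 stuck-at-1.
Only N9 stuck-at-0 is consistent with every test.

N9 stuck-at-0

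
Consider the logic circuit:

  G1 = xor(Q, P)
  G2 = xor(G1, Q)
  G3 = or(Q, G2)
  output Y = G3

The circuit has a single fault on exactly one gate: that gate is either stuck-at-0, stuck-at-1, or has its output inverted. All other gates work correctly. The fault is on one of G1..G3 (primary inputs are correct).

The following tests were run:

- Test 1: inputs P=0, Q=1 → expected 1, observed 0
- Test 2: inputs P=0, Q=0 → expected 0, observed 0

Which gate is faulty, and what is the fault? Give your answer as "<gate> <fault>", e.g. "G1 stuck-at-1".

Fault-free values for test 1 (P=0, Q=1): G1=1, G2=0, G3=1, giving Y=1. Observed 0.
Test 1: faults giving observed 0 are {G3 stuck-at-0, G3 inverted output}.
Test 2 (P=0, Q=0): fault-free G1=0, G2=0, G3=0 → 0; observed 0. Eliminates G3 inverted output.
Only G3 stuck-at-0 is consistent with every test.

G3 stuck-at-0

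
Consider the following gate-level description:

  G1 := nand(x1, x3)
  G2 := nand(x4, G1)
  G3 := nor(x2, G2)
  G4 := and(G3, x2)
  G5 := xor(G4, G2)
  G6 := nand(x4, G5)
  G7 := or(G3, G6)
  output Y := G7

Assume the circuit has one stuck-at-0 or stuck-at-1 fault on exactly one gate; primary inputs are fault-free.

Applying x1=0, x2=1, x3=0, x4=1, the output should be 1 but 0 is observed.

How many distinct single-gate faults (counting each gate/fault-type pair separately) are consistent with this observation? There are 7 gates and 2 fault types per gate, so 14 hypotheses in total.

Fault-free: G1=1, G2=0, G3=0, G4=0, G5=0, G6=1, G7=1 → 1. Observed 0.
  G1 stuck-at-0: output 0 ✓
  G1 stuck-at-1: output 1 ✗
  G2 stuck-at-0: output 1 ✗
  G2 stuck-at-1: output 0 ✓
  G3 stuck-at-0: output 1 ✗
  G3 stuck-at-1: output 1 ✗
  G4 stuck-at-0: output 1 ✗
  G4 stuck-at-1: output 0 ✓
  G5 stuck-at-0: output 1 ✗
  G5 stuck-at-1: output 0 ✓
  G6 stuck-at-0: output 0 ✓
  G6 stuck-at-1: output 1 ✗
  G7 stuck-at-0: output 0 ✓
  G7 stuck-at-1: output 1 ✗
Consistent faults: {G1 stuck-at-0, G2 stuck-at-1, G4 stuck-at-1, G5 stuck-at-1, G6 stuck-at-0, G7 stuck-at-0} — 6 in all.

6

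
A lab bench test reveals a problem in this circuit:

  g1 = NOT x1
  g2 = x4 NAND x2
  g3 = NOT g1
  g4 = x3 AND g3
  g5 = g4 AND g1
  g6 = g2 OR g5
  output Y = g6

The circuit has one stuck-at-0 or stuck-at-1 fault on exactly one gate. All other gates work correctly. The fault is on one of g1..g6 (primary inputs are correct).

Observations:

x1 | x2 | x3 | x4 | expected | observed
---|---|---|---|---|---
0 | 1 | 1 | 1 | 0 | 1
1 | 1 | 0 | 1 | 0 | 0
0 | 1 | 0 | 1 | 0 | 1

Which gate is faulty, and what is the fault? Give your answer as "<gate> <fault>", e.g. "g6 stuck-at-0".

g4 stuck-at-1

Fault-free values for test 1 (x1=0, x2=1, x3=1, x4=1): g1=1, g2=0, g3=0, g4=0, g5=0, g6=0, giving Y=0. Observed 1.
Test 1: faults giving observed 1 are {g2 stuck-at-1, g3 stuck-at-1, g4 stuck-at-1, g5 stuck-at-1, g6 stuck-at-1}.
Test 2 (x1=1, x2=1, x3=0, x4=1): fault-free g1=0, g2=0, g3=1, g4=0, g5=0, g6=0 → 0; observed 0. Eliminates g2 stuck-at-1, g5 stuck-at-1, g6 stuck-at-1.
Test 3 (x1=0, x2=1, x3=0, x4=1): fault-free g1=1, g2=0, g3=0, g4=0, g5=0, g6=0 → 0; observed 1. Eliminates g3 stuck-at-1.
Only g4 stuck-at-1 is consistent with every test.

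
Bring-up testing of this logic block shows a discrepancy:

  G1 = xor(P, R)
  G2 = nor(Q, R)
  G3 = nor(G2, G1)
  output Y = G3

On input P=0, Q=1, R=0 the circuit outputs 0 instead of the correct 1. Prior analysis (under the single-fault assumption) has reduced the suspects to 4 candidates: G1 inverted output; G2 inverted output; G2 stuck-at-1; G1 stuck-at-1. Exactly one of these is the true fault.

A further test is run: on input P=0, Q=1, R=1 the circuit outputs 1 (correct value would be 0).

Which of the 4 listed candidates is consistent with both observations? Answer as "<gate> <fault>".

Evaluate each candidate on input P=0, Q=1, R=1:
  G1 inverted output: G1=0 [inverted output], G2=0, G3=1 → 1 — matches
  G2 inverted output: G1=1, G2=1 [inverted output], G3=0 → 0 — eliminated
  G2 stuck-at-1: G1=1, G2=1 [stuck-at-1], G3=0 → 0 — eliminated
  G1 stuck-at-1: G1=1 [stuck-at-1], G2=0, G3=0 → 0 — eliminated
Only G1 inverted output reproduces the observed 1.

G1 inverted output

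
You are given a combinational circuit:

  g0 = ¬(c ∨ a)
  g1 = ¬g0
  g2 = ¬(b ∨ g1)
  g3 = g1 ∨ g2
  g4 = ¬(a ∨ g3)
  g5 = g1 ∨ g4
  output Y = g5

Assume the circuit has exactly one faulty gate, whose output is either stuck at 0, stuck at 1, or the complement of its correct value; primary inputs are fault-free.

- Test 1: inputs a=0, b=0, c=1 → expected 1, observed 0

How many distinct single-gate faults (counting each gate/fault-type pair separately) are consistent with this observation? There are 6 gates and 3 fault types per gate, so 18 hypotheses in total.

6

Fault-free: g0=0, g1=1, g2=0, g3=1, g4=0, g5=1 → 1. Observed 0.
  g0: stuck-at-1, inverted output ✓; others ✗
  g1: stuck-at-0, inverted output ✓; others ✗
  g2: none of the 3 fault types match ✗
  g3: none of the 3 fault types match ✗
  g4: none of the 3 fault types match ✗
  g5: stuck-at-0, inverted output ✓; others ✗
Consistent faults: {g0 stuck-at-1, g0 inverted output, g1 stuck-at-0, g1 inverted output, g5 stuck-at-0, g5 inverted output} — 6 in all.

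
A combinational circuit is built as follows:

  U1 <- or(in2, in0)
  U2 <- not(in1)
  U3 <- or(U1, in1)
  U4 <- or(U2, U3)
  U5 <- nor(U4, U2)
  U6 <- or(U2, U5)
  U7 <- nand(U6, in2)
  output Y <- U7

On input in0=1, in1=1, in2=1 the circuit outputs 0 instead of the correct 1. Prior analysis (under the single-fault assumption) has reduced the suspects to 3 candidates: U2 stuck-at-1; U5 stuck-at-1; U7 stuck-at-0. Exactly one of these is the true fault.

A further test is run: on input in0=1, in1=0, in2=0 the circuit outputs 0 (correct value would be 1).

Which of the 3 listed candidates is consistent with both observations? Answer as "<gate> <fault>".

Evaluate each candidate on input in0=1, in1=0, in2=0:
  U2 stuck-at-1: U1=1, U2=1 [stuck-at-1], U3=1, U4=1, U5=0, U6=1, U7=1 → 1 — eliminated
  U5 stuck-at-1: U1=1, U2=1, U3=1, U4=1, U5=1 [stuck-at-1], U6=1, U7=1 → 1 — eliminated
  U7 stuck-at-0: U1=1, U2=1, U3=1, U4=1, U5=0, U6=1, U7=0 [stuck-at-0] → 0 — matches
Only U7 stuck-at-0 reproduces the observed 0.

U7 stuck-at-0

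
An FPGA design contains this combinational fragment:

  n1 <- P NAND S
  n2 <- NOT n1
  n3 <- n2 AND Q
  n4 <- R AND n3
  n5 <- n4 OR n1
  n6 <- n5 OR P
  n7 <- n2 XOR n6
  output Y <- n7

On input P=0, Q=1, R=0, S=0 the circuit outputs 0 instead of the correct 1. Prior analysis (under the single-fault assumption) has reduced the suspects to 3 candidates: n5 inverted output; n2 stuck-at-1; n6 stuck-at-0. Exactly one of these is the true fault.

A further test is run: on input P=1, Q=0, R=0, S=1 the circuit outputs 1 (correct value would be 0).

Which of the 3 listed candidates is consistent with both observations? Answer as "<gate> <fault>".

Evaluate each candidate on input P=1, Q=0, R=0, S=1:
  n5 inverted output: n1=0, n2=1, n3=0, n4=0, n5=1 [inverted output], n6=1, n7=0 → 0 — eliminated
  n2 stuck-at-1: n1=0, n2=1 [stuck-at-1], n3=0, n4=0, n5=0, n6=1, n7=0 → 0 — eliminated
  n6 stuck-at-0: n1=0, n2=1, n3=0, n4=0, n5=0, n6=0 [stuck-at-0], n7=1 → 1 — matches
Only n6 stuck-at-0 reproduces the observed 1.

n6 stuck-at-0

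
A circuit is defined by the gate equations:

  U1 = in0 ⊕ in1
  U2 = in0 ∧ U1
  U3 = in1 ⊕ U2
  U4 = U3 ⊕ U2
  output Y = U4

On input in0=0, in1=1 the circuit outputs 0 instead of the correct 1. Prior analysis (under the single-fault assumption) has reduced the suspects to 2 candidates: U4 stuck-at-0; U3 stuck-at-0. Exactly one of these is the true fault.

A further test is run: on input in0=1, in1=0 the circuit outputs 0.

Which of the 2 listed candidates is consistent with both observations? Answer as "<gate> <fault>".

U4 stuck-at-0

Evaluate each candidate on input in0=1, in1=0:
  U4 stuck-at-0: U1=1, U2=1, U3=1, U4=0 [stuck-at-0] → 0 — matches
  U3 stuck-at-0: U1=1, U2=1, U3=0 [stuck-at-0], U4=1 → 1 — eliminated
Only U4 stuck-at-0 reproduces the observed 0.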